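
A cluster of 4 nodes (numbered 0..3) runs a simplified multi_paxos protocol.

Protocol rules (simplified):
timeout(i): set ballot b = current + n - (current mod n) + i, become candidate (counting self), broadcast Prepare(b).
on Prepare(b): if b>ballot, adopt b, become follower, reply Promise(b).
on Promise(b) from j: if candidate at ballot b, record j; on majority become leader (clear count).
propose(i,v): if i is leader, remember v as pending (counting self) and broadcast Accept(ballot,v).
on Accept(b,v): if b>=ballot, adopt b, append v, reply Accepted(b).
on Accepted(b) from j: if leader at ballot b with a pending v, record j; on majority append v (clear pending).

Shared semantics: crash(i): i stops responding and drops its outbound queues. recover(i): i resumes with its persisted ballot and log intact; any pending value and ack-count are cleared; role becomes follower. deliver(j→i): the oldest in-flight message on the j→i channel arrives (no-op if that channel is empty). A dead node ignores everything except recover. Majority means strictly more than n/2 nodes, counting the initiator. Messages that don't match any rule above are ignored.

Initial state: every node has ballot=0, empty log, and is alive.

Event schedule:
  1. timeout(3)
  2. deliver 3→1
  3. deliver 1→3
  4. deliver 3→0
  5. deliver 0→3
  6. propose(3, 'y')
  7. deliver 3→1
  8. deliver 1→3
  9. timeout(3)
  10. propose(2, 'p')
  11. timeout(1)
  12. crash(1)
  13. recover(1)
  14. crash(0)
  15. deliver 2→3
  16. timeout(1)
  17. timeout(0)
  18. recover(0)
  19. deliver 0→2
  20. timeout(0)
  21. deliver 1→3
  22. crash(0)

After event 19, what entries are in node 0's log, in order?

empty

1. timeout(3):  <3:cand b7 ->
2. deliver 3→1:  <1:foll b7 ->
3. deliver 1→3:  nop
4. deliver 3→0:  <0:foll b7 ->
5. deliver 0→3:  <3:lead b7 ->
6. propose(3,'y'):  nop
7. deliver 3→1:  <1:foll b7 y>
8. deliver 1→3:  nop
9. timeout(3):  <3:cand b11 ->
10. propose(2,'p'):  nop
11. timeout(1):  <1:cand b9 y>
12. crash(1):  <1:✗cand b9 y>
13. recover(1):  <1:foll b9 y>
14. crash(0):  <0:✗foll b7 ->
15. deliver 2→3:  nop
16. timeout(1):  <1:cand b13 y>
17. timeout(0):  nop
18. recover(0):  <0:foll b7 ->
19. deliver 0→2:  nop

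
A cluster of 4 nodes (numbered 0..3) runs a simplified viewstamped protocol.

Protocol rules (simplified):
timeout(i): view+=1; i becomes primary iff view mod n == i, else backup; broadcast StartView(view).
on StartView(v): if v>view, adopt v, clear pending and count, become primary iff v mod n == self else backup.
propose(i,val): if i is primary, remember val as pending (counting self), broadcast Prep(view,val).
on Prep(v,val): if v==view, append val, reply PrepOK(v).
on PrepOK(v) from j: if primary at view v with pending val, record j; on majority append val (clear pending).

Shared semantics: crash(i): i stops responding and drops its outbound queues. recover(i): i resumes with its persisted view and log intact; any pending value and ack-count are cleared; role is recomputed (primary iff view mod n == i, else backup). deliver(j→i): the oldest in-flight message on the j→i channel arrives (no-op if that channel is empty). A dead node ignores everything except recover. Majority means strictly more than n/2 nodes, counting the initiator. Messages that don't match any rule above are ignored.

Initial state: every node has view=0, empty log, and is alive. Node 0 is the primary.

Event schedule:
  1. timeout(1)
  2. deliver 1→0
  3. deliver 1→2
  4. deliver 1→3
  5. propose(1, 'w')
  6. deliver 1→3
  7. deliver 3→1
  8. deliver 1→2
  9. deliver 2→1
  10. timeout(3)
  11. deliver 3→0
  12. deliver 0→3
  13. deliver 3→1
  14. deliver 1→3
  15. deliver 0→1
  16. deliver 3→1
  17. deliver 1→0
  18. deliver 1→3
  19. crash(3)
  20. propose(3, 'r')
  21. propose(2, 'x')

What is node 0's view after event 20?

step 1 timeout(1): 1={prim,v=1,log=-}
step 2 deliver 1→0: 0={back,v=1,log=-}
step 3 deliver 1→2: 2={back,v=1,log=-}
step 4 deliver 1→3: 3={back,v=1,log=-}
step 5 propose(1,'w'): —
step 6 deliver 1→3: 3={back,v=1,log=w}
step 7 deliver 3→1: —
step 8 deliver 1→2: 2={back,v=1,log=w}
step 9 deliver 2→1: 1={prim,v=1,log=w}
step 10 timeout(3): 3={back,v=2,log=w}
step 11 deliver 3→0: 0={back,v=2,log=-}
step 12 deliver 0→3: —
step 13 deliver 3→1: 1={back,v=2,log=w}
step 14 deliver 1→3: —
step 15 deliver 0→1: —
step 16 deliver 3→1: —
step 17 deliver 1→0: —
step 18 deliver 1→3: —
step 19 crash(3): 3={✗back,v=2,log=w}
step 20 propose(3,'r'): —

2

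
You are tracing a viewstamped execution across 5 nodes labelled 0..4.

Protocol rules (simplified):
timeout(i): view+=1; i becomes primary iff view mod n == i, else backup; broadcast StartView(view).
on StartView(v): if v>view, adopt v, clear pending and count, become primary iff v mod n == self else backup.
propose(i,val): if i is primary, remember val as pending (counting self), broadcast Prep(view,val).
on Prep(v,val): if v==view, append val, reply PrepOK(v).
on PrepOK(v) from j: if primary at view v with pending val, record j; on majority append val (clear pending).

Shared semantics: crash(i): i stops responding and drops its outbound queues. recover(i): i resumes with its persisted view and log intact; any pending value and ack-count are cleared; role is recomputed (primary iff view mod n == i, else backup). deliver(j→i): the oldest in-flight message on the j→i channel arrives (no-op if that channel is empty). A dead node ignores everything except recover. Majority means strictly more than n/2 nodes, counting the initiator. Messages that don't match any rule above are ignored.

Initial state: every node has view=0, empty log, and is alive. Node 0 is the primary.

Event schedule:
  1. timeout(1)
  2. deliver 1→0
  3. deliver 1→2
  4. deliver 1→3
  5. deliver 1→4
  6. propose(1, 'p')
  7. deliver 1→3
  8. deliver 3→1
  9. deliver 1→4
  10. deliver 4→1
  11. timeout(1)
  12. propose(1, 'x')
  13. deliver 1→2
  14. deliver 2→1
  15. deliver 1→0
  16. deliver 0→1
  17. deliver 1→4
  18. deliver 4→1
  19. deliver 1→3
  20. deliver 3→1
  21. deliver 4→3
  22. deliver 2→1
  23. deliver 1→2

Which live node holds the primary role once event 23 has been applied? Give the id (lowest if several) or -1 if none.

2

[1] timeout(1) → N1(prim v1 [-])
[2] deliver 1→0 → N0(back v1 [-])
[3] deliver 1→2 → N2(back v1 [-])
[4] deliver 1→3 → N3(back v1 [-])
[5] deliver 1→4 → N4(back v1 [-])
[6] propose(1,'p') → ∅
[7] deliver 1→3 → N3(back v1 [p])
[8] deliver 3→1 → ∅
[9] deliver 1→4 → N4(back v1 [p])
[10] deliver 4→1 → N1(prim v1 [p])
[11] timeout(1) → N1(back v2 [p])
[12] propose(1,'x') → ∅
[13] deliver 1→2 → N2(back v1 [p])
[14] deliver 2→1 → ∅
[15] deliver 1→0 → N0(back v1 [p])
[16] deliver 0→1 → ∅
[17] deliver 1→4 → N4(back v2 [p])
[18] deliver 4→1 → ∅
[19] deliver 1→3 → N3(back v2 [p])
[20] deliver 3→1 → ∅
[21] deliver 4→3 → ∅
[22] deliver 2→1 → ∅
[23] deliver 1→2 → N2(prim v2 [p])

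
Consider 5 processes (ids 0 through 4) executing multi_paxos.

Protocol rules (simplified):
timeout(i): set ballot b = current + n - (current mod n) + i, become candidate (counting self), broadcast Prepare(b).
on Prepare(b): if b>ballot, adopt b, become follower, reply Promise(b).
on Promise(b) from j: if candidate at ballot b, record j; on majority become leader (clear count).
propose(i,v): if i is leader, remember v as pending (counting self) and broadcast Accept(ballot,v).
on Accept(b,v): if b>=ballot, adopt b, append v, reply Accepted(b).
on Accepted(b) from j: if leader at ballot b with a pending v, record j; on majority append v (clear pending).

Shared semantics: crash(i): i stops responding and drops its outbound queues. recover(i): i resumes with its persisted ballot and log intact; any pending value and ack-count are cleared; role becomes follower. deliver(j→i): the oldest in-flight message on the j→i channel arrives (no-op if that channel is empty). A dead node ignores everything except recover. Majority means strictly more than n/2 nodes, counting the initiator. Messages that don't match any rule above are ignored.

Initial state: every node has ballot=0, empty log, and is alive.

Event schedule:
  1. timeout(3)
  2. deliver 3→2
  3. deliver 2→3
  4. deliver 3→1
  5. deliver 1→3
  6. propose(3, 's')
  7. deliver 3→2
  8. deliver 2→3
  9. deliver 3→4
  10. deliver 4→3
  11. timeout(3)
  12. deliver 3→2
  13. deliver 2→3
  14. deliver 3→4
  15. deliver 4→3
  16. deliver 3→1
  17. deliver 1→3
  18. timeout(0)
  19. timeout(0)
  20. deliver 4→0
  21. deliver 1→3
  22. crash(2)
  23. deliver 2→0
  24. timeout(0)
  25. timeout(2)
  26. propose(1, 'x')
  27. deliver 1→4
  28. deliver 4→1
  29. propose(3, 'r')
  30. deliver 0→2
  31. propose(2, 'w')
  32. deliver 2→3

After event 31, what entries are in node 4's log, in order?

s

e1 timeout(3): 3[cand,b=8,-]
e2 deliver 3→2: 2[foll,b=8,-]
e3 deliver 2→3: ·
e4 deliver 3→1: 1[foll,b=8,-]
e5 deliver 1→3: 3[lead,b=8,-]
e6 propose(3,'s'): ·
e7 deliver 3→2: 2[foll,b=8,s]
e8 deliver 2→3: ·
e9 deliver 3→4: 4[foll,b=8,-]
e10 deliver 4→3: ·
e11 timeout(3): 3[cand,b=13,-]
e12 deliver 3→2: 2[foll,b=13,s]
e13 deliver 2→3: ·
e14 deliver 3→4: 4[foll,b=8,s]
e15 deliver 4→3: ·
e16 deliver 3→1: 1[foll,b=8,s]
e17 deliver 1→3: ·
e18 timeout(0): 0[cand,b=5,-]
e19 timeout(0): 0[cand,b=10,-]
e20 deliver 4→0: ·
e21 deliver 1→3: ·
e22 crash(2): 2[✗foll,b=13,s]
e23 deliver 2→0: ·
e24 timeout(0): 0[cand,b=15,-]
e25 timeout(2): ·
e26 propose(1,'x'): ·
e27 deliver 1→4: ·
e28 deliver 4→1: ·
e29 propose(3,'r'): ·
e30 deliver 0→2: ·
e31 propose(2,'w'): ·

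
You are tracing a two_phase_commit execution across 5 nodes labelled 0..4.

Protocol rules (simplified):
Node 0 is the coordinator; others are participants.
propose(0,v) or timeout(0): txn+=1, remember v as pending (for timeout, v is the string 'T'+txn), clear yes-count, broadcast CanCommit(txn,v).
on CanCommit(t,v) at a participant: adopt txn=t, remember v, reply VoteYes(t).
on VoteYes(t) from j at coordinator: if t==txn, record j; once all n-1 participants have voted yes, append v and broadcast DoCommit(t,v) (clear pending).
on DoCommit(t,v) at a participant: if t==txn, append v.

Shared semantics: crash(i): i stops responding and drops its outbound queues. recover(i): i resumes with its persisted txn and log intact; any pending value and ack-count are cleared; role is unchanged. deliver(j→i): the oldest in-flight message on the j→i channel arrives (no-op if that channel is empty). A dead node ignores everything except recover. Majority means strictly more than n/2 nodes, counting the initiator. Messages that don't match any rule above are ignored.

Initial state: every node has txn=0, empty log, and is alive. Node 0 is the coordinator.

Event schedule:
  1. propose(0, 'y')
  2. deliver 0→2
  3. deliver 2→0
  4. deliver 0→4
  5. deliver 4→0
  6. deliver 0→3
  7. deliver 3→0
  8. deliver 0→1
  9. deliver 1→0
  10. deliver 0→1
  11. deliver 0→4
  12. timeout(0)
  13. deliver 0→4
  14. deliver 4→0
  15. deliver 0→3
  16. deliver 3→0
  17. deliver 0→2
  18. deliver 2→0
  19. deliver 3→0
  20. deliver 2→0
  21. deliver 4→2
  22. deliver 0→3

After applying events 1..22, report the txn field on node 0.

[1] propose(0,'y') → N0(coor t1 [-])
[2] deliver 0→2 → N2(part t1 [-])
[3] deliver 2→0 → ∅
[4] deliver 0→4 → N4(part t1 [-])
[5] deliver 4→0 → ∅
[6] deliver 0→3 → N3(part t1 [-])
[7] deliver 3→0 → ∅
[8] deliver 0→1 → N1(part t1 [-])
[9] deliver 1→0 → N0(coor t1 [y])
[10] deliver 0→1 → N1(part t1 [y])
[11] deliver 0→4 → N4(part t1 [y])
[12] timeout(0) → N0(coor t2 [y])
[13] deliver 0→4 → N4(part t2 [y])
[14] deliver 4→0 → ∅
[15] deliver 0→3 → N3(part t1 [y])
[16] deliver 3→0 → ∅
[17] deliver 0→2 → N2(part t1 [y])
[18] deliver 2→0 → ∅
[19] deliver 3→0 → ∅
[20] deliver 2→0 → ∅
[21] deliver 4→2 → ∅
[22] deliver 0→3 → N3(part t2 [y])

2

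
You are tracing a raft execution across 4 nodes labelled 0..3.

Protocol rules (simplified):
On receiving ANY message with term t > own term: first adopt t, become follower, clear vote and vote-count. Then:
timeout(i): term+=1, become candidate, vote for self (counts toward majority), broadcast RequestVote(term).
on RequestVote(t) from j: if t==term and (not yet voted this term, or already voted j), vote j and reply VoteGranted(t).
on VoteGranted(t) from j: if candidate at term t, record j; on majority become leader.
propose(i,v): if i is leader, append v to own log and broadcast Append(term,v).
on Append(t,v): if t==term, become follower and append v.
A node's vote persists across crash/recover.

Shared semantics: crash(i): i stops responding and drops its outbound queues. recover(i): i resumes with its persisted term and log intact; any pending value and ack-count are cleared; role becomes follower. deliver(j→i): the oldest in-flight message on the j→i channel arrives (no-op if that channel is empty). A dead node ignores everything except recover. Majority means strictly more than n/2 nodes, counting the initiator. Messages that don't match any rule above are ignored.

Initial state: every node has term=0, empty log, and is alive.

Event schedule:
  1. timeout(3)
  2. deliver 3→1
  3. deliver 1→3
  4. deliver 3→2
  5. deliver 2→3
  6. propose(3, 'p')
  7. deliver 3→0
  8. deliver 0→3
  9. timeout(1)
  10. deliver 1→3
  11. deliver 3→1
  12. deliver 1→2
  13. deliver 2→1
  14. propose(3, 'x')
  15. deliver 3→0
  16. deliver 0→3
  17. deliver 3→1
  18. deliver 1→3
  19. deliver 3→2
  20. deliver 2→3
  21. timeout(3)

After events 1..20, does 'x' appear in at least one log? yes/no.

no

1. timeout(3):  <3:cand t1 ->
2. deliver 3→1:  <1:foll t1 ->
3. deliver 1→3:  nop
4. deliver 3→2:  <2:foll t1 ->
5. deliver 2→3:  <3:lead t1 ->
6. propose(3,'p'):  <3:lead t1 p>
7. deliver 3→0:  <0:foll t1 ->
8. deliver 0→3:  nop
9. timeout(1):  <1:cand t2 ->
10. deliver 1→3:  <3:foll t2 p>
11. deliver 3→1:  nop
12. deliver 1→2:  <2:foll t2 ->
13. deliver 2→1:  nop
14. propose(3,'x'):  nop
15. deliver 3→0:  <0:foll t1 p>
16. deliver 0→3:  nop
17. deliver 3→1:  <1:lead t2 ->
18. deliver 1→3:  nop
19. deliver 3→2:  nop
20. deliver 2→3:  nop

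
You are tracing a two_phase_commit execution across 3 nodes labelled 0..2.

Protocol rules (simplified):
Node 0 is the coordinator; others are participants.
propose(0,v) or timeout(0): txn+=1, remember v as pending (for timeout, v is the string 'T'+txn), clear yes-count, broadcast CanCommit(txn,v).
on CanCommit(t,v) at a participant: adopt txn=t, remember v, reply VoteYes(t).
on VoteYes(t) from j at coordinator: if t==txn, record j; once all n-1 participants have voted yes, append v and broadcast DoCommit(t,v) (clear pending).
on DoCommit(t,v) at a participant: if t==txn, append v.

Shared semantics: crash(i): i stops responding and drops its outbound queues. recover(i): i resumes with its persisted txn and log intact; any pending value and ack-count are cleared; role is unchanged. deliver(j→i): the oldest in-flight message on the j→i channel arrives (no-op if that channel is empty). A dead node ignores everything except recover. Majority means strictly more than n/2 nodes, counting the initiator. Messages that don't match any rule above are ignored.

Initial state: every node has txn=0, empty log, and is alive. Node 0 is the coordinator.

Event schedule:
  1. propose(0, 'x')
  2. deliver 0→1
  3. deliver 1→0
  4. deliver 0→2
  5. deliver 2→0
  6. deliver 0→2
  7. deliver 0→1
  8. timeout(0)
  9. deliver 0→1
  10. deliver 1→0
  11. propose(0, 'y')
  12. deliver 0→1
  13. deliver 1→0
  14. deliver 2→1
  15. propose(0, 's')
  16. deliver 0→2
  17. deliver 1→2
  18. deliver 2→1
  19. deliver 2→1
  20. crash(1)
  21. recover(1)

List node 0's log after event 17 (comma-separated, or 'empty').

x

e1 propose(0,'x'): 0[coor,t=1,-]
e2 deliver 0→1: 1[part,t=1,-]
e3 deliver 1→0: ·
e4 deliver 0→2: 2[part,t=1,-]
e5 deliver 2→0: 0[coor,t=1,x]
e6 deliver 0→2: 2[part,t=1,x]
e7 deliver 0→1: 1[part,t=1,x]
e8 timeout(0): 0[coor,t=2,x]
e9 deliver 0→1: 1[part,t=2,x]
e10 deliver 1→0: ·
e11 propose(0,'y'): 0[coor,t=3,x]
e12 deliver 0→1: 1[part,t=3,x]
e13 deliver 1→0: ·
e14 deliver 2→1: ·
e15 propose(0,'s'): 0[coor,t=4,x]
e16 deliver 0→2: 2[part,t=2,x]
e17 deliver 1→2: ·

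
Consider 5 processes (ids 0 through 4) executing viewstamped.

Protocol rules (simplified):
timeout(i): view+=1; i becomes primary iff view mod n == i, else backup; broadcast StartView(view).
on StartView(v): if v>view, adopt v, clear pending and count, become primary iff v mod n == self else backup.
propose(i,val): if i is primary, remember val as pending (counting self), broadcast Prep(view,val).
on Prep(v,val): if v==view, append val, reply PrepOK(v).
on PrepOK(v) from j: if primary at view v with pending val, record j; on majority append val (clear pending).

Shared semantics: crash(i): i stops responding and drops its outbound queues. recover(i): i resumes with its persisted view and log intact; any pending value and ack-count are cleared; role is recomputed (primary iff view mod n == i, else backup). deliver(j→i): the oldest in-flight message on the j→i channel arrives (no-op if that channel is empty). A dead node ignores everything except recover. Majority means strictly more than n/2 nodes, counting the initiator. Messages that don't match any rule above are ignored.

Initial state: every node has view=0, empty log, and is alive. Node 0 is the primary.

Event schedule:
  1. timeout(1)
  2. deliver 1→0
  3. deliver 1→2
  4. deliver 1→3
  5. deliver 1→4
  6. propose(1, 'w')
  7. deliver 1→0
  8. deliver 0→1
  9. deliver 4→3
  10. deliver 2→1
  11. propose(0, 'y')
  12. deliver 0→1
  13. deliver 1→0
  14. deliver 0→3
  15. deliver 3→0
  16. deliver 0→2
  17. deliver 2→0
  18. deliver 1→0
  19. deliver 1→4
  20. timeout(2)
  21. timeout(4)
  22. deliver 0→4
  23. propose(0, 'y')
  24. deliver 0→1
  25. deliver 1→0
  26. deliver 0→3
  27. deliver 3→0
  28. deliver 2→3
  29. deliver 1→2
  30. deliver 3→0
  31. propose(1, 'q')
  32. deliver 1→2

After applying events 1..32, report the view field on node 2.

step 1 timeout(1): 1={prim,v=1,log=-}
step 2 deliver 1→0: 0={back,v=1,log=-}
step 3 deliver 1→2: 2={back,v=1,log=-}
step 4 deliver 1→3: 3={back,v=1,log=-}
step 5 deliver 1→4: 4={back,v=1,log=-}
step 6 propose(1,'w'): —
step 7 deliver 1→0: 0={back,v=1,log=w}
step 8 deliver 0→1: —
step 9 deliver 4→3: —
step 10 deliver 2→1: —
step 11 propose(0,'y'): —
step 12 deliver 0→1: —
step 13 deliver 1→0: —
step 14 deliver 0→3: —
step 15 deliver 3→0: —
step 16 deliver 0→2: —
step 17 deliver 2→0: —
step 18 deliver 1→0: —
step 19 deliver 1→4: 4={back,v=1,log=w}
step 20 timeout(2): 2={prim,v=2,log=-}
step 21 timeout(4): 4={back,v=2,log=w}
step 22 deliver 0→4: —
step 23 propose(0,'y'): —
step 24 deliver 0→1: —
step 25 deliver 1→0: —
step 26 deliver 0→3: —
step 27 deliver 3→0: —
step 28 deliver 2→3: 3={back,v=2,log=-}
step 29 deliver 1→2: —
step 30 deliver 3→0: —
step 31 propose(1,'q'): —
step 32 deliver 1→2: —

2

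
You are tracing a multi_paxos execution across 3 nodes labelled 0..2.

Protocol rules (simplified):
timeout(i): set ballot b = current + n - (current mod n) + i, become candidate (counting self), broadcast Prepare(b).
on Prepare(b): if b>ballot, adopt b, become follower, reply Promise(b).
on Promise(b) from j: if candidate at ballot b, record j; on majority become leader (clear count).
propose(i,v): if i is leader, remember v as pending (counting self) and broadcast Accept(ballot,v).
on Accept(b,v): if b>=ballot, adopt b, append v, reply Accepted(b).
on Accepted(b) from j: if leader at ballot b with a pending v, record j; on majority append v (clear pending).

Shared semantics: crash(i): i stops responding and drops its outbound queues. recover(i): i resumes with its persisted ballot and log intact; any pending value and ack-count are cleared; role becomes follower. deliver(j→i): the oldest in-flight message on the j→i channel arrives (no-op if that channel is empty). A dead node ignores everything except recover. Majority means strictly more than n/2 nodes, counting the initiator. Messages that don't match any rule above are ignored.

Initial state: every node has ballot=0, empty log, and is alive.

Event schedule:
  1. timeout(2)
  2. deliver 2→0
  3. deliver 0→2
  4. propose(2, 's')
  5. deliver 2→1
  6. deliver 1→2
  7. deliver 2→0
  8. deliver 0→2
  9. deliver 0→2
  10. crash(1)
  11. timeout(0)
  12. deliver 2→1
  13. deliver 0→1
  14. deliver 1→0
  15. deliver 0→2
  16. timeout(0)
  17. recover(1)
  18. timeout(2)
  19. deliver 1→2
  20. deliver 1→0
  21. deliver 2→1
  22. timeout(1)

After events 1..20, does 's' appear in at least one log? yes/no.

e1 timeout(2): 2[cand,b=5,-]
e2 deliver 2→0: 0[foll,b=5,-]
e3 deliver 0→2: 2[lead,b=5,-]
e4 propose(2,'s'): ·
e5 deliver 2→1: 1[foll,b=5,-]
e6 deliver 1→2: ·
e7 deliver 2→0: 0[foll,b=5,s]
e8 deliver 0→2: 2[lead,b=5,s]
e9 deliver 0→2: ·
e10 crash(1): 1[✗foll,b=5,-]
e11 timeout(0): 0[cand,b=6,s]
e12 deliver 2→1: ·
e13 deliver 0→1: ·
e14 deliver 1→0: ·
e15 deliver 0→2: 2[foll,b=6,s]
e16 timeout(0): 0[cand,b=9,s]
e17 recover(1): 1[foll,b=5,-]
e18 timeout(2): 2[cand,b=11,s]
e19 deliver 1→2: ·
e20 deliver 1→0: ·

yes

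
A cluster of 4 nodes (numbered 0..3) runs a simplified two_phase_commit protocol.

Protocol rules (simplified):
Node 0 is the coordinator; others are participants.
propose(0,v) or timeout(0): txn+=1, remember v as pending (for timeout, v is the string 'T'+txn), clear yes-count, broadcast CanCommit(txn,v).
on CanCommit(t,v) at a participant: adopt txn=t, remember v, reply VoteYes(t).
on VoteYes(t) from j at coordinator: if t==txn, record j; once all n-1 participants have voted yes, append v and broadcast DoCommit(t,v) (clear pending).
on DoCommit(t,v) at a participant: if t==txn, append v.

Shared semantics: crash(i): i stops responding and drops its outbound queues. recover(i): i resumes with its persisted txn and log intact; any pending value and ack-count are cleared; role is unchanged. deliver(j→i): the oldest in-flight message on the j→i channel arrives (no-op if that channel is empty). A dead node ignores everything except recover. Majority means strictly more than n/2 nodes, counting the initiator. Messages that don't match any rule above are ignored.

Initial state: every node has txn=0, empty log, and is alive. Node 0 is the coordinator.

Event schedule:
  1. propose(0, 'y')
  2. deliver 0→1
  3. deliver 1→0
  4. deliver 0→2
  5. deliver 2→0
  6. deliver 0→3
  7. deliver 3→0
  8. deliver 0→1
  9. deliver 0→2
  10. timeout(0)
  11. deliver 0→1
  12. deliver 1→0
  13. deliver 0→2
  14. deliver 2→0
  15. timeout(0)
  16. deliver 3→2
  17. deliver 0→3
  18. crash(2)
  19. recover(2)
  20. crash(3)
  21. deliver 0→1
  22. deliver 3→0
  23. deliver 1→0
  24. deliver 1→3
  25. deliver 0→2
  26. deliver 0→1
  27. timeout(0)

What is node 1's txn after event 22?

[1] propose(0,'y') → N0(coor t1 [-])
[2] deliver 0→1 → N1(part t1 [-])
[3] deliver 1→0 → ∅
[4] deliver 0→2 → N2(part t1 [-])
[5] deliver 2→0 → ∅
[6] deliver 0→3 → N3(part t1 [-])
[7] deliver 3→0 → N0(coor t1 [y])
[8] deliver 0→1 → N1(part t1 [y])
[9] deliver 0→2 → N2(part t1 [y])
[10] timeout(0) → N0(coor t2 [y])
[11] deliver 0→1 → N1(part t2 [y])
[12] deliver 1→0 → ∅
[13] deliver 0→2 → N2(part t2 [y])
[14] deliver 2→0 → ∅
[15] timeout(0) → N0(coor t3 [y])
[16] deliver 3→2 → ∅
[17] deliver 0→3 → N3(part t1 [y])
[18] crash(2) → N2(✗part t2 [y])
[19] recover(2) → N2(part t2 [y])
[20] crash(3) → N3(✗part t1 [y])
[21] deliver 0→1 → N1(part t3 [y])
[22] deliver 3→0 → ∅

3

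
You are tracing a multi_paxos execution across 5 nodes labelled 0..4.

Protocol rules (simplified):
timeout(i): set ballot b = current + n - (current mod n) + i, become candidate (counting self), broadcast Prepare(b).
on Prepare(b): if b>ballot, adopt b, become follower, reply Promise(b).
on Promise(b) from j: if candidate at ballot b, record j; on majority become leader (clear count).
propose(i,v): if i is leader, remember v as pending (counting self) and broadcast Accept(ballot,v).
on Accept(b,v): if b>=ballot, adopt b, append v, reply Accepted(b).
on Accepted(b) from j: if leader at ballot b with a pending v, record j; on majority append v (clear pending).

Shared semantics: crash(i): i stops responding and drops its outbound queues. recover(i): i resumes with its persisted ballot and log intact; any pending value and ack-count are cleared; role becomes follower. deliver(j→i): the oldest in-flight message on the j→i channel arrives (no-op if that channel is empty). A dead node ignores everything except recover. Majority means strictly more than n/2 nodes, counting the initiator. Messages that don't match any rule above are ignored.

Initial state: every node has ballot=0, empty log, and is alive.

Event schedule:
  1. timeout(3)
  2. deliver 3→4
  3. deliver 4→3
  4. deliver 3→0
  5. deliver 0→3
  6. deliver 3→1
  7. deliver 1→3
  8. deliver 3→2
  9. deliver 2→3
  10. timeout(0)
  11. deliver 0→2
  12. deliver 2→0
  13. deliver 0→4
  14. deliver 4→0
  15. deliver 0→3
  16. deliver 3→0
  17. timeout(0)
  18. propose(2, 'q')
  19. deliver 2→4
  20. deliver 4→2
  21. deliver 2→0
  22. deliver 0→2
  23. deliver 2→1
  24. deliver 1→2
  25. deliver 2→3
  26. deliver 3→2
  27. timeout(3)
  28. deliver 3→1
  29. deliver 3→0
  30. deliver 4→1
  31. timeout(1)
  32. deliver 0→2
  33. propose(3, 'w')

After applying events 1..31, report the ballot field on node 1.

e1 timeout(3): 3[cand,b=8,-]
e2 deliver 3→4: 4[foll,b=8,-]
e3 deliver 4→3: ·
e4 deliver 3→0: 0[foll,b=8,-]
e5 deliver 0→3: 3[lead,b=8,-]
e6 deliver 3→1: 1[foll,b=8,-]
e7 deliver 1→3: ·
e8 deliver 3→2: 2[foll,b=8,-]
e9 deliver 2→3: ·
e10 timeout(0): 0[cand,b=10,-]
e11 deliver 0→2: 2[foll,b=10,-]
e12 deliver 2→0: ·
e13 deliver 0→4: 4[foll,b=10,-]
e14 deliver 4→0: 0[lead,b=10,-]
e15 deliver 0→3: 3[foll,b=10,-]
e16 deliver 3→0: ·
e17 timeout(0): 0[cand,b=15,-]
e18 propose(2,'q'): ·
e19 deliver 2→4: ·
e20 deliver 4→2: ·
e21 deliver 2→0: ·
e22 deliver 0→2: 2[foll,b=15,-]
e23 deliver 2→1: ·
e24 deliver 1→2: ·
e25 deliver 2→3: ·
e26 deliver 3→2: ·
e27 timeout(3): 3[cand,b=18,-]
e28 deliver 3→1: 1[foll,b=18,-]
e29 deliver 3→0: 0[foll,b=18,-]
e30 deliver 4→1: ·
e31 timeout(1): 1[cand,b=21,-]

21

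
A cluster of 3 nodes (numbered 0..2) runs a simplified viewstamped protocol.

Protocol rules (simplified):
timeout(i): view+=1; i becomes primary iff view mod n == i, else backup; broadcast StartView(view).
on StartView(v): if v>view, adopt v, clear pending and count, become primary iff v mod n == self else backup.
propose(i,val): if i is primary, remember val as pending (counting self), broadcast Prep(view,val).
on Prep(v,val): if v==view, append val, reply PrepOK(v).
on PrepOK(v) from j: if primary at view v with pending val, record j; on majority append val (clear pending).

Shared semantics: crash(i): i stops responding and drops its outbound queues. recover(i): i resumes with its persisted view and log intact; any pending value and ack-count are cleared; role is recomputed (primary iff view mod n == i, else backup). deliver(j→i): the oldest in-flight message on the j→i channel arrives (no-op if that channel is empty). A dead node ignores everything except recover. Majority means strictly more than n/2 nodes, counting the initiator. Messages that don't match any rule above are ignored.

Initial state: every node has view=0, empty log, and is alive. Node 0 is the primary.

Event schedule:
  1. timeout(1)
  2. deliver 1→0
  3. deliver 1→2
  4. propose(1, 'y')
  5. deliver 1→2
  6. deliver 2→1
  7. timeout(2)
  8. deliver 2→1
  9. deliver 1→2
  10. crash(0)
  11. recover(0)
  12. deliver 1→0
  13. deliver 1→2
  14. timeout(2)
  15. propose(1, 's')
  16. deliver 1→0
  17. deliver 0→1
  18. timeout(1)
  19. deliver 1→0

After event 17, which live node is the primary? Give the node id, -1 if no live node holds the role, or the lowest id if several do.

1. timeout(1):  <1:prim v1 ->
2. deliver 1→0:  <0:back v1 ->
3. deliver 1→2:  <2:back v1 ->
4. propose(1,'y'):  nop
5. deliver 1→2:  <2:back v1 y>
6. deliver 2→1:  <1:prim v1 y>
7. timeout(2):  <2:prim v2 y>
8. deliver 2→1:  <1:back v2 y>
9. deliver 1→2:  nop
10. crash(0):  <0:✗back v1 ->
11. recover(0):  <0:back v1 ->
12. deliver 1→0:  <0:back v1 y>
13. deliver 1→2:  nop
14. timeout(2):  <2:back v3 y>
15. propose(1,'s'):  nop
16. deliver 1→0:  nop
17. deliver 0→1:  nop

-1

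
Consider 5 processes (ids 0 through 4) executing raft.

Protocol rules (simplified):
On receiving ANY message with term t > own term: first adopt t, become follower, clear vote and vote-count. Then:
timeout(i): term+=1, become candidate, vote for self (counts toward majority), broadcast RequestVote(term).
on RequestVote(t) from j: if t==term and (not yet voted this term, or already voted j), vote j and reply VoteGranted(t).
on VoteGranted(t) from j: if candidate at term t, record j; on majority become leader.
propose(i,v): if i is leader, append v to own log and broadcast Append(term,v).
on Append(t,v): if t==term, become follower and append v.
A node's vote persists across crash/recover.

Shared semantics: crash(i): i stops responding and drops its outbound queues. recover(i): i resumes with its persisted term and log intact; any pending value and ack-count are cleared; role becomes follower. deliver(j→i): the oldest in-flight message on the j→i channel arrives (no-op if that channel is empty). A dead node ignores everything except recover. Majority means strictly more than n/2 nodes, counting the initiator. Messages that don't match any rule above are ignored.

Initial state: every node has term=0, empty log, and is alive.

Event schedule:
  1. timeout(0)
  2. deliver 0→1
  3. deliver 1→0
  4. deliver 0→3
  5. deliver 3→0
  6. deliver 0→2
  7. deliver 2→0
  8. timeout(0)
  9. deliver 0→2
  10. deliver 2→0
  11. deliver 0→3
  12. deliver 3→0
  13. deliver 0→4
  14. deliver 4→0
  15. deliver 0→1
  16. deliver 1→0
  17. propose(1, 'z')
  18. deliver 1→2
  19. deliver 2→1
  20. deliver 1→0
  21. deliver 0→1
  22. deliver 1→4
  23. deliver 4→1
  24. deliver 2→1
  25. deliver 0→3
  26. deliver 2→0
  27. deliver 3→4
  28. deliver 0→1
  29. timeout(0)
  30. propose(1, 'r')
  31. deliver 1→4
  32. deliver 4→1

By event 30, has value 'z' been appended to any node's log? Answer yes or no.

step 1 timeout(0): 0={cand,t=1,log=-}
step 2 deliver 0→1: 1={foll,t=1,log=-}
step 3 deliver 1→0: —
step 4 deliver 0→3: 3={foll,t=1,log=-}
step 5 deliver 3→0: 0={lead,t=1,log=-}
step 6 deliver 0→2: 2={foll,t=1,log=-}
step 7 deliver 2→0: —
step 8 timeout(0): 0={cand,t=2,log=-}
step 9 deliver 0→2: 2={foll,t=2,log=-}
step 10 deliver 2→0: —
step 11 deliver 0→3: 3={foll,t=2,log=-}
step 12 deliver 3→0: 0={lead,t=2,log=-}
step 13 deliver 0→4: 4={foll,t=1,log=-}
step 14 deliver 4→0: —
step 15 deliver 0→1: 1={foll,t=2,log=-}
step 16 deliver 1→0: —
step 17 propose(1,'z'): —
step 18 deliver 1→2: —
step 19 deliver 2→1: —
step 20 deliver 1→0: —
step 21 deliver 0→1: —
step 22 deliver 1→4: —
step 23 deliver 4→1: —
step 24 deliver 2→1: —
step 25 deliver 0→3: —
step 26 deliver 2→0: —
step 27 deliver 3→4: —
step 28 deliver 0→1: —
step 29 timeout(0): 0={cand,t=3,log=-}
step 30 propose(1,'r'): —

no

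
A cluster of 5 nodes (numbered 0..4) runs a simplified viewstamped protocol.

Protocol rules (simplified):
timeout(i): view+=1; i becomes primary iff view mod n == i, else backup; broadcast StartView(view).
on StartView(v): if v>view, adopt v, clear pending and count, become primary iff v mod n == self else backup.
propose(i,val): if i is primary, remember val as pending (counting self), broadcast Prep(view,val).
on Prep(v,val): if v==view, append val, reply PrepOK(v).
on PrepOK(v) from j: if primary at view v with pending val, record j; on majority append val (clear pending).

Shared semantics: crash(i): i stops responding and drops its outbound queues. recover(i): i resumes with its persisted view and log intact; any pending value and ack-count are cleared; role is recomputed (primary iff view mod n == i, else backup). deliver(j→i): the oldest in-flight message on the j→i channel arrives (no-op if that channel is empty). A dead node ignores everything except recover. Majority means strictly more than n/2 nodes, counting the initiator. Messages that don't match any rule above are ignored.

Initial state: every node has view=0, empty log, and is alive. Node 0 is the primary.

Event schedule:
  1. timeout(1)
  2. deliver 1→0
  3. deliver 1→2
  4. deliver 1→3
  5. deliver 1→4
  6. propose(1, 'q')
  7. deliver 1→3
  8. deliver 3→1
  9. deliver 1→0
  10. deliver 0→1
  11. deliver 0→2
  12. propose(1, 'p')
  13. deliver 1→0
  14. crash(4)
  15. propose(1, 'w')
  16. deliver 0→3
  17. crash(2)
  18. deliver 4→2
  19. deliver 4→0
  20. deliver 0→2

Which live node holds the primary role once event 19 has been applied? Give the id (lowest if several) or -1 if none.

1

[1] timeout(1) → N1(prim v1 [-])
[2] deliver 1→0 → N0(back v1 [-])
[3] deliver 1→2 → N2(back v1 [-])
[4] deliver 1→3 → N3(back v1 [-])
[5] deliver 1→4 → N4(back v1 [-])
[6] propose(1,'q') → ∅
[7] deliver 1→3 → N3(back v1 [q])
[8] deliver 3→1 → ∅
[9] deliver 1→0 → N0(back v1 [q])
[10] deliver 0→1 → N1(prim v1 [q])
[11] deliver 0→2 → ∅
[12] propose(1,'p') → ∅
[13] deliver 1→0 → N0(back v1 [q,p])
[14] crash(4) → N4(✗back v1 [-])
[15] propose(1,'w') → ∅
[16] deliver 0→3 → ∅
[17] crash(2) → N2(✗back v1 [-])
[18] deliver 4→2 → ∅
[19] deliver 4→0 → ∅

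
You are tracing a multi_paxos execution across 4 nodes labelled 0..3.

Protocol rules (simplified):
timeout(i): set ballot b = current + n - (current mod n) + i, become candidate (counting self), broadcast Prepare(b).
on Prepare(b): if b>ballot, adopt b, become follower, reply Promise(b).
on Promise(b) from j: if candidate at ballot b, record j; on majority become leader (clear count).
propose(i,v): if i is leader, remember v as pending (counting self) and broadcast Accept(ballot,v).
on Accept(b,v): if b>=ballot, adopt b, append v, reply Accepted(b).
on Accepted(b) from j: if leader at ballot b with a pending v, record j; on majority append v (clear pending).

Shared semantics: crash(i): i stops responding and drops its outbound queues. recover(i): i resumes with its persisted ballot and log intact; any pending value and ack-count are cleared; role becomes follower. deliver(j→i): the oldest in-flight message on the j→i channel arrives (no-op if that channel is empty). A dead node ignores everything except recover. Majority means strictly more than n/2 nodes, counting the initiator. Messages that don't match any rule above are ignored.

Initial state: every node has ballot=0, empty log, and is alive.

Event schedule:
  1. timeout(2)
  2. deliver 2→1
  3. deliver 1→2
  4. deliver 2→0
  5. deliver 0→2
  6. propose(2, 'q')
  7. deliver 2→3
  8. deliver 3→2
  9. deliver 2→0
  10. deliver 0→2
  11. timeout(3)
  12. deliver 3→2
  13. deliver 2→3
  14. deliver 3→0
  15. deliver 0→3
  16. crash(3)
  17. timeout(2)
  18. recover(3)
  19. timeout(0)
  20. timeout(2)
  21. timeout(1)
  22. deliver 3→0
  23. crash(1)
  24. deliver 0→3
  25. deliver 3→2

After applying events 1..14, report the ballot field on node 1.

6

e1 timeout(2): 2[cand,b=6,-]
e2 deliver 2→1: 1[foll,b=6,-]
e3 deliver 1→2: ·
e4 deliver 2→0: 0[foll,b=6,-]
e5 deliver 0→2: 2[lead,b=6,-]
e6 propose(2,'q'): ·
e7 deliver 2→3: 3[foll,b=6,-]
e8 deliver 3→2: ·
e9 deliver 2→0: 0[foll,b=6,q]
e10 deliver 0→2: ·
e11 timeout(3): 3[cand,b=11,-]
e12 deliver 3→2: 2[foll,b=11,-]
e13 deliver 2→3: ·
e14 deliver 3→0: 0[foll,b=11,q]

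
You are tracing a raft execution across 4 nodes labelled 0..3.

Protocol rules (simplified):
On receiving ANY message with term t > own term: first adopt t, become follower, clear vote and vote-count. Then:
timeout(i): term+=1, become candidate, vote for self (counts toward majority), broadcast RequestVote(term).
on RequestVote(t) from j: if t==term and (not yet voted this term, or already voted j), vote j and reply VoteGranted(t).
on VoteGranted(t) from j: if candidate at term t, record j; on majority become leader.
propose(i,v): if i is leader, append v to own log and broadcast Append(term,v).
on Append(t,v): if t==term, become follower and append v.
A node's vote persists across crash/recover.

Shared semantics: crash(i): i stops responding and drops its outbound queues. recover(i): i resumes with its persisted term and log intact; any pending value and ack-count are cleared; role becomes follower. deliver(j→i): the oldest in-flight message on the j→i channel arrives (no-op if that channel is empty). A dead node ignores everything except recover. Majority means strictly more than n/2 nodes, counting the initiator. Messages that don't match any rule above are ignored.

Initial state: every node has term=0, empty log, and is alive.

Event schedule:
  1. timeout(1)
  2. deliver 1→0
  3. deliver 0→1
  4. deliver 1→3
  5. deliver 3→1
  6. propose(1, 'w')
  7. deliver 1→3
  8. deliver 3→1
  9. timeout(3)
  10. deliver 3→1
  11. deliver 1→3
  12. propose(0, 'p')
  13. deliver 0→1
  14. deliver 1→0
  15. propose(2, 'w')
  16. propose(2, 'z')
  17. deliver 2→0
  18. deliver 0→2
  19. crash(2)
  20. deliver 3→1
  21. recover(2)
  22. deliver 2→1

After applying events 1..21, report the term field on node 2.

[1] timeout(1) → N1(cand t1 [-])
[2] deliver 1→0 → N0(foll t1 [-])
[3] deliver 0→1 → ∅
[4] deliver 1→3 → N3(foll t1 [-])
[5] deliver 3→1 → N1(lead t1 [-])
[6] propose(1,'w') → N1(lead t1 [w])
[7] deliver 1→3 → N3(foll t1 [w])
[8] deliver 3→1 → ∅
[9] timeout(3) → N3(cand t2 [w])
[10] deliver 3→1 → N1(foll t2 [w])
[11] deliver 1→3 → ∅
[12] propose(0,'p') → ∅
[13] deliver 0→1 → ∅
[14] deliver 1→0 → N0(foll t1 [w])
[15] propose(2,'w') → ∅
[16] propose(2,'z') → ∅
[17] deliver 2→0 → ∅
[18] deliver 0→2 → ∅
[19] crash(2) → N2(✗foll t0 [-])
[20] deliver 3→1 → ∅
[21] recover(2) → N2(foll t0 [-])

0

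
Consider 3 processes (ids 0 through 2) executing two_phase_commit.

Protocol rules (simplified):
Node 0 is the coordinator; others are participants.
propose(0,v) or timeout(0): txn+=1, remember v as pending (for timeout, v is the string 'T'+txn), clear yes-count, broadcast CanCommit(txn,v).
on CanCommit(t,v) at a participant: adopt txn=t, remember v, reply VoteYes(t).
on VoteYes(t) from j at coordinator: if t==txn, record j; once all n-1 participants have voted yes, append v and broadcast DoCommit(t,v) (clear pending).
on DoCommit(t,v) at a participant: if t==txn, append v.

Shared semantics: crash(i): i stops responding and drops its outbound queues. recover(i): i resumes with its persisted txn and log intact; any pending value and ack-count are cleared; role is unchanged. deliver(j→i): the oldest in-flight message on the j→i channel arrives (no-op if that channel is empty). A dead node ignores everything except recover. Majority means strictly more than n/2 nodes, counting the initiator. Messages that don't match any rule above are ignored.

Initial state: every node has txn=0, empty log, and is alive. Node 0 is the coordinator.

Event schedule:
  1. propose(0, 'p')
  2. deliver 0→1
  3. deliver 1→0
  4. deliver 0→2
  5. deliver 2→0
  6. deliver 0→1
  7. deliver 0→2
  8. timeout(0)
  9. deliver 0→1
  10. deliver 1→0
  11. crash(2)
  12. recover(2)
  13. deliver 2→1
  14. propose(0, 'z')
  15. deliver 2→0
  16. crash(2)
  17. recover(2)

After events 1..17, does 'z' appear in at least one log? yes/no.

1. propose(0,'p'):  <0:coor t1 ->
2. deliver 0→1:  <1:part t1 ->
3. deliver 1→0:  nop
4. deliver 0→2:  <2:part t1 ->
5. deliver 2→0:  <0:coor t1 p>
6. deliver 0→1:  <1:part t1 p>
7. deliver 0→2:  <2:part t1 p>
8. timeout(0):  <0:coor t2 p>
9. deliver 0→1:  <1:part t2 p>
10. deliver 1→0:  nop
11. crash(2):  <2:✗part t1 p>
12. recover(2):  <2:part t1 p>
13. deliver 2→1:  nop
14. propose(0,'z'):  <0:coor t3 p>
15. deliver 2→0:  nop
16. crash(2):  <2:✗part t1 p>
17. recover(2):  <2:part t1 p>

no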